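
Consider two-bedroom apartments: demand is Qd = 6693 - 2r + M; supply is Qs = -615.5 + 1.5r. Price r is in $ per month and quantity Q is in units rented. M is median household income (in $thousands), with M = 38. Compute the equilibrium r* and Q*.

r* = 2099, Q* = 2533

With M = 38, demand is Qd = 6731 - 2r.
Set Qd = Qs: 6731 - 2r = -615.5 + 1.5r, so 7346.5 = 3.5r and r* = 2099.
Plugging r* into demand: Q* = 6731 - 2(2099) = 2533.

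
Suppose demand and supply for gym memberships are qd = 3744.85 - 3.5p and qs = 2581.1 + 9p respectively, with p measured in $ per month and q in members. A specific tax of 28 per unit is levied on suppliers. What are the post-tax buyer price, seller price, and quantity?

p_b = 113.26, p_s = 85.26, q = 3348.44

With a tax of 28 on suppliers, they supply based on the net price p_s = p_b - 28, so qs = 2329.1 + 9p_b.
Set qd = qs: 3744.85 - 3.5p_b = 2329.1 + 9p_b, so 1415.75 = 12.5p_b and p_b = 113.26.
Then p_s = 113.26 - 28 = 85.26 and q = 3744.85 - 3.5(113.26) = 3348.44.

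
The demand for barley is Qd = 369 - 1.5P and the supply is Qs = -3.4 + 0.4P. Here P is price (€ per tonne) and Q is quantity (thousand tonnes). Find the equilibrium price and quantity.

The market clears where 369 - 1.5P = -3.4 + 0.4P. Rearranging, 1.9P = 372.4, hence P* = 196.
Plugging P* into demand: Q* = 369 - 1.5(196) = 75.

P* = 196, Q* = 75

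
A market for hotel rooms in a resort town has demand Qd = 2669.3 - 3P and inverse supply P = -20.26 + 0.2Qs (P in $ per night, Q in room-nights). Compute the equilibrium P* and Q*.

Rewriting in direct form: Qs = 101.3 + 5P.
At equilibrium Qd = Qs, so 2669.3 - 3P = 101.3 + 5P; collecting terms, 2568 = 8P and P* = 321.
Plugging P* into demand: Q* = 2669.3 - 3(321) = 1706.3.

P* = 321, Q* = 1706.3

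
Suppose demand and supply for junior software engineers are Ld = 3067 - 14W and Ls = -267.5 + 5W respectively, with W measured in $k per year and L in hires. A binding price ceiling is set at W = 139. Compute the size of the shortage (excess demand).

At W = 139: Ld = 1121 and Ls = 427.5.
Shortage = Ld - Ls = 1121 - 427.5 = 693.5.

Shortage = 693.5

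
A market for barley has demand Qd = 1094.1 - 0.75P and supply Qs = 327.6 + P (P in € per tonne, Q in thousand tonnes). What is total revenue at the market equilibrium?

Total revenue = 335332.8

Equating demand and supply, 1094.1 - 0.75P = 327.6 + P gives 1.75P = 766.5, so P* = 438.
From the demand curve, Q* = 1094.1 - 0.75(438) = 765.6.
Total revenue = P* × Q* = 438 × 765.6 = 335332.8.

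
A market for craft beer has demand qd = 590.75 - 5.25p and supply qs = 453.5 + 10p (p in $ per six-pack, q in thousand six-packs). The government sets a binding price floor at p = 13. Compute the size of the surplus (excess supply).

Surplus = 61

With p fixed at 13, quantity demanded is 522.5 and quantity supplied is 583.5.
Surplus = qs - qd = 583.5 - 522.5 = 61.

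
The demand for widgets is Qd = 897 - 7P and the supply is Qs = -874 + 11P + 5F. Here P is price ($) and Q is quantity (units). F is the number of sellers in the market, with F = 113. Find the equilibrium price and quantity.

P* = 67, Q* = 428

With F = 113, supply is Qs = -309 + 11P.
Set Qd = Qs: 897 - 7P = -309 + 11P, so 1206 = 18P and P* = 67.
Substitute back: Q* = 897 - 7(67) = 428.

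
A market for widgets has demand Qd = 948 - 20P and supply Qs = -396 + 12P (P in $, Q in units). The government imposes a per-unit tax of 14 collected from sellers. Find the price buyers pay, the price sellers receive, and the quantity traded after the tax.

Sellers keep P_s = P_b - 14 per unit, so supply in terms of the buyer price is Qs = -564 + 12P_b.
Set Qd = Qs: 948 - 20P_b = -564 + 12P_b, so 1512 = 32P_b and P_b = 47.25.
Then P_s = 47.25 - 14 = 33.25 and Q = 948 - 20(47.25) = 3.

P_b = 47.25, P_s = 33.25, Q = 3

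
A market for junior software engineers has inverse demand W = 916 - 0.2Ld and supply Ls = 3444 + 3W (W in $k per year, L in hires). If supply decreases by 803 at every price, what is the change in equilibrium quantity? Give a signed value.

ΔL = -501.875

In direct form, Ld = 4580 - 5W.
The market clears where 4580 - 5W = 3444 + 3W. Rearranging, 8W = 1136, hence W* = 142.
Then L* = 4580 - 5(142) = 3870.
After the shift, supply is Ls = 2641 + 3W.
New equilibrium: 1939 = 8W, so W = 242.375 and L = 3368.125.
ΔL = 3368.125 - 3870 = -501.875.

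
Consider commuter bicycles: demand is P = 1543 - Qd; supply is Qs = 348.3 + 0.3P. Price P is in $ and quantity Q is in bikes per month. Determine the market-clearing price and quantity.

Rewriting in direct form: Qd = 1543 - P.
Set Qd = Qs: 1543 - P = 348.3 + 0.3P, so 1194.7 = 1.3P and P* = 919.
Substitute back: Q* = 1543 - 919 = 624.

P* = 919, Q* = 624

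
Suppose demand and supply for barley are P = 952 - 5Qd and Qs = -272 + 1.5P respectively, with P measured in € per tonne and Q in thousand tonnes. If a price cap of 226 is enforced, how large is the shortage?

Shortage = 78.2

Rewriting in direct form: Qd = 190.4 - 0.2P.
With P fixed at 226, quantity demanded is 145.2 and quantity supplied is 67.
Shortage = Qd - Qs = 145.2 - 67 = 78.2.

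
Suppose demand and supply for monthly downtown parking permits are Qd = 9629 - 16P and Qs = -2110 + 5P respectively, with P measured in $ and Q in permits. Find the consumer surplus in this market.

Equating demand and supply, 9629 - 16P = -2110 + 5P gives 21P = 11739, so P* = 559.
Then Q* = 9629 - 16(559) = 685.
Demand choke price (Qd = 0): P = 9629/16 = 601.8125. Consumer surplus = ½ × (601.8125 - 559) × 685 = 14663.28125.

Consumer surplus = 14663.28125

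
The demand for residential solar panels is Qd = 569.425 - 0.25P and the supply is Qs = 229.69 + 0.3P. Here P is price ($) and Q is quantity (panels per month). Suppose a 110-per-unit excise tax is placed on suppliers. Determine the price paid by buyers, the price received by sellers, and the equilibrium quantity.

The tax drives a wedge P_b - P_s = 110. Substituting P_s = P_b - 110 into supply: Qs = 196.69 + 0.3P_b.
Market clearing requires 569.425 - 0.25P_b = 196.69 + 0.3P_b; hence 372.735 = 0.55P_b and P_b = 677.7.
Then P_s = 677.7 - 110 = 567.7 and Q = 569.425 - 0.25(677.7) = 400.

P_b = 677.7, P_s = 567.7, Q = 400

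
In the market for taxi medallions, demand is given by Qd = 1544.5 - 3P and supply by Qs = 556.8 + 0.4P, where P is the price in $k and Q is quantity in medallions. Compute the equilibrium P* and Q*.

P* = 290.5, Q* = 673

Equating demand and supply, 1544.5 - 3P = 556.8 + 0.4P gives 3.4P = 987.7, so P* = 290.5.
From the demand curve, Q* = 1544.5 - 3(290.5) = 673.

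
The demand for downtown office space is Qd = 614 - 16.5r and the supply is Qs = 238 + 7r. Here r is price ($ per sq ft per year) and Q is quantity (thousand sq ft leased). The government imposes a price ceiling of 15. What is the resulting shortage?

With r fixed at 15, quantity demanded is 366.5 and quantity supplied is 343.
Shortage = Qd - Qs = 366.5 - 343 = 23.5.

Shortage = 23.5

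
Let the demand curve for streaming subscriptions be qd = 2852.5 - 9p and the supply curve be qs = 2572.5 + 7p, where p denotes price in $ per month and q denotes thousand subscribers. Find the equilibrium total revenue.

At equilibrium qd = qs, so 2852.5 - 9p = 2572.5 + 7p; collecting terms, 280 = 16p and p* = 17.5.
Plugging p* into demand: q* = 2852.5 - 9(17.5) = 2695.
Total revenue = p* × q* = 17.5 × 2695 = 47162.5.

Total revenue = 47162.5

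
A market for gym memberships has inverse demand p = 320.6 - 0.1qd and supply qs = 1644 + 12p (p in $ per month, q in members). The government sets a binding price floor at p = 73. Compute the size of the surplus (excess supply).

Surplus = 44

Inverting to quantity form: qd = 3206 - 10p.
At p = 73: qd = 2476 and qs = 2520.
Surplus = qs - qd = 2520 - 2476 = 44.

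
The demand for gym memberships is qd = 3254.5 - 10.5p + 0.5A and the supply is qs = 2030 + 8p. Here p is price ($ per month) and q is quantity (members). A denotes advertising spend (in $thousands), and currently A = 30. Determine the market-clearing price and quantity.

p* = 67, q* = 2566

With A = 30, demand is qd = 3269.5 - 10.5p.
Equating demand and supply, 3269.5 - 10.5p = 2030 + 8p gives 18.5p = 1239.5, so p* = 67.
Substitute back: q* = 3269.5 - 10.5(67) = 2566.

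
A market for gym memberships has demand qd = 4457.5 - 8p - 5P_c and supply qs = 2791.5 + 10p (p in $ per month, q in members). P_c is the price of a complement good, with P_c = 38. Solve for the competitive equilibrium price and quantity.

With P_c = 38, demand is qd = 4267.5 - 8p.
Equating demand and supply, 4267.5 - 8p = 2791.5 + 10p gives 18p = 1476, so p* = 82.
From the demand curve, q* = 4267.5 - 8(82) = 3611.5.

p* = 82, q* = 3611.5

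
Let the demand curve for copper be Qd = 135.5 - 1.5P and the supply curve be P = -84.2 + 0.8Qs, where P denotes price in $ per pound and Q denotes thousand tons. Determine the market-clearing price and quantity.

P* = 11, Q* = 119

In direct form, Qs = 105.25 + 1.25P.
Set Qd = Qs: 135.5 - 1.5P = 105.25 + 1.25P, so 30.25 = 2.75P and P* = 11.
Then Q* = 135.5 - 1.5(11) = 119.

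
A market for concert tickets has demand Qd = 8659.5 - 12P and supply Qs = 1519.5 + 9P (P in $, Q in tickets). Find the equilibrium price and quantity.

P* = 340, Q* = 4579.5

At equilibrium Qd = Qs, so 8659.5 - 12P = 1519.5 + 9P; collecting terms, 7140 = 21P and P* = 340.
Then Q* = 8659.5 - 12(340) = 4579.5.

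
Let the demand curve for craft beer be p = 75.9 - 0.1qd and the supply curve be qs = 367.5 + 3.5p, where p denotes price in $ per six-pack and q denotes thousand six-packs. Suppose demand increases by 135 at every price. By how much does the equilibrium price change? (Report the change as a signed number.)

Inverting to quantity form: qd = 759 - 10p.
Set qd = qs: 759 - 10p = 367.5 + 3.5p, so 391.5 = 13.5p and p* = 29.
Then q* = 759 - 10(29) = 469.
After the shift, demand is qd = 894 - 10p.
New equilibrium: 526.5 = 13.5p, so p = 39 and q = 504.
Δp = 39 - 29 = 10.

Δp = 10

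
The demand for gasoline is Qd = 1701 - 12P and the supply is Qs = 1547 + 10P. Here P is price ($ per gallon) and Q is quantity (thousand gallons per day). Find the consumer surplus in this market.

Consumer surplus = 108945.375

At equilibrium Qd = Qs, so 1701 - 12P = 1547 + 10P; collecting terms, 154 = 22P and P* = 7.
Then Q* = 1701 - 12(7) = 1617.
Demand choke price (Qd = 0): P = 1701/12 = 141.75. Consumer surplus = ½ × (141.75 - 7) × 1617 = 108945.375.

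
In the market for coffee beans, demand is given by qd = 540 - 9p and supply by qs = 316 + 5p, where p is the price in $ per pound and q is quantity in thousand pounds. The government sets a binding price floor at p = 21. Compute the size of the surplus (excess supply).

With p fixed at 21, quantity demanded is 351 and quantity supplied is 421.
Surplus = qs - qd = 421 - 351 = 70.

Surplus = 70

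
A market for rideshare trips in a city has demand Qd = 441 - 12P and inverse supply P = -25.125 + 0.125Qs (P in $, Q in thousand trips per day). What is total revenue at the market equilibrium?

In direct form, Qs = 201 + 8P.
Set Qd = Qs: 441 - 12P = 201 + 8P, so 240 = 20P and P* = 12.
Substitute back: Q* = 441 - 12(12) = 297.
Total revenue = P* × Q* = 12 × 297 = 3564.

Total revenue = 3564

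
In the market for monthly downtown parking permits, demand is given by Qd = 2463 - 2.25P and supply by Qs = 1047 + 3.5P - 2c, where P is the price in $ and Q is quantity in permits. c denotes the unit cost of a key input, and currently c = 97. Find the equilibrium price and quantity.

P* = 280, Q* = 1833

With c = 97, supply is Qs = 853 + 3.5P.
Equating demand and supply, 2463 - 2.25P = 853 + 3.5P gives 5.75P = 1610, so P* = 280.
Substitute back: Q* = 2463 - 2.25(280) = 1833.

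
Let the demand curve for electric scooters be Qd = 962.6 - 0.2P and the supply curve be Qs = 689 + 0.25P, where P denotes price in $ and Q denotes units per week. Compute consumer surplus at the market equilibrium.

Equating demand and supply, 962.6 - 0.2P = 689 + 0.25P gives 0.45P = 273.6, so P* = 608.
Plugging P* into demand: Q* = 962.6 - 0.2(608) = 841.
Demand choke price (Qd = 0): P = 962.6/0.2 = 4813. Consumer surplus = ½ × (4813 - 608) × 841 = 1768202.5.

Consumer surplus = 1768202.5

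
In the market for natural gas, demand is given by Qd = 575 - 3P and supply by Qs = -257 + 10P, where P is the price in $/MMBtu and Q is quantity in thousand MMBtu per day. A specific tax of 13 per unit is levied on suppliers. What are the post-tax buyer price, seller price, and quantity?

P_b = 74, P_s = 61, Q = 353

With a tax of 13 on suppliers, they supply based on the net price P_s = P_b - 13, so Qs = -387 + 10P_b.
Market clearing requires 575 - 3P_b = -387 + 10P_b; hence 962 = 13P_b and P_b = 74.
Then P_s = 74 - 13 = 61 and Q = 575 - 3(74) = 353.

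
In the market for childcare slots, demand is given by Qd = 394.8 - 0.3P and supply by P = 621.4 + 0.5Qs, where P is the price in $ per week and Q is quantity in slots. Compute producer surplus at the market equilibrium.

Producer surplus = 8208.36

Rewriting in direct form: Qs = -1242.8 + 2P.
Set Qd = Qs: 394.8 - 0.3P = -1242.8 + 2P, so 1637.6 = 2.3P and P* = 712.
Substitute back: Q* = 394.8 - 0.3(712) = 181.2.
Supply choke price (Qs = 0): P = 621.4. Producer surplus = ½ × (712 - 621.4) × 181.2 = 8208.36.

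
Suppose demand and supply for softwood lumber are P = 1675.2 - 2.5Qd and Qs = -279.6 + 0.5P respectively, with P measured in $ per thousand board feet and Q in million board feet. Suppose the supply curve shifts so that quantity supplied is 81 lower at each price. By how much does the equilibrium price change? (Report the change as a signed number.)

Inverting to quantity form: Qd = 670.08 - 0.4P.
At equilibrium Qd = Qs, so 670.08 - 0.4P = -279.6 + 0.5P; collecting terms, 949.68 = 0.9P and P* = 1055.2.
Then Q* = 670.08 - 0.4(1055.2) = 248.
After the shift, supply is Qs = -360.6 + 0.5P.
New equilibrium: 1030.68 = 0.9P, so P = 1145.2 and Q = 212.
ΔP = 1145.2 - 1055.2 = 90.

ΔP = 90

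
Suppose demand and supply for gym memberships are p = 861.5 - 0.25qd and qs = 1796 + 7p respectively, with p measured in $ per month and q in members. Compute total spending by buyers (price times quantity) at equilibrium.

Solving each curve for q: qd = 3446 - 4p.
At equilibrium qd = qs, so 3446 - 4p = 1796 + 7p; collecting terms, 1650 = 11p and p* = 150.
Then q* = 3446 - 4(150) = 2846.
Total spending by buyers = p* × q* = 150 × 2846 = 426900.

Total spending by buyers = 426900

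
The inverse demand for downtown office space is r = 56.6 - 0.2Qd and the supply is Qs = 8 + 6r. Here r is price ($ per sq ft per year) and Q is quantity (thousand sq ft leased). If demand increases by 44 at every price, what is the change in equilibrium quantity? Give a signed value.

Solving each curve for Q: Qd = 283 - 5r.
At equilibrium Qd = Qs, so 283 - 5r = 8 + 6r; collecting terms, 275 = 11r and r* = 25.
Substitute back: Q* = 283 - 5(25) = 158.
After the shift, demand is Qd = 327 - 5r.
New equilibrium: 319 = 11r, so r = 29 and Q = 182.
ΔQ = 182 - 158 = 24.

ΔQ = 24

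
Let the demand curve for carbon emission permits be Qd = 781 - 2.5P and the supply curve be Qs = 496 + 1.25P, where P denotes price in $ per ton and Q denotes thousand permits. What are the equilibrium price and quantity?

Set Qd = Qs: 781 - 2.5P = 496 + 1.25P, so 285 = 3.75P and P* = 76.
Plugging P* into demand: Q* = 781 - 2.5(76) = 591.

P* = 76, Q* = 591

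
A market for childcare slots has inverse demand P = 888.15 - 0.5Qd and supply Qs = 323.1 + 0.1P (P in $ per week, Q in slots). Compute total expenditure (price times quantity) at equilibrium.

Rewriting in direct form: Qd = 1776.3 - 2P.
The market clears where 1776.3 - 2P = 323.1 + 0.1P. Rearranging, 2.1P = 1453.2, hence P* = 692.
Then Q* = 1776.3 - 2(692) = 392.3.
Total expenditure = P* × Q* = 692 × 392.3 = 271471.6.

Total expenditure = 271471.6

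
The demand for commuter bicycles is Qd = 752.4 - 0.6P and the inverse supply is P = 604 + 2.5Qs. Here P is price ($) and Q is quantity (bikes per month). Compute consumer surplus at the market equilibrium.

Consumer surplus = 20280

Solving each curve for Q: Qs = -241.6 + 0.4P.
Equating demand and supply, 752.4 - 0.6P = -241.6 + 0.4P gives P = 994, so P* = 994.
From the demand curve, Q* = 752.4 - 0.6(994) = 156.
Demand choke price (Qd = 0): P = 752.4/0.6 = 1254. Consumer surplus = ½ × (1254 - 994) × 156 = 20280.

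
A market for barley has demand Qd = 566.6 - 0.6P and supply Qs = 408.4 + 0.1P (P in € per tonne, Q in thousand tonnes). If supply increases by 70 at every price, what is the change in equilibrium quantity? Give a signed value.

At equilibrium Qd = Qs, so 566.6 - 0.6P = 408.4 + 0.1P; collecting terms, 158.2 = 0.7P and P* = 226.
From the demand curve, Q* = 566.6 - 0.6(226) = 431.
After the shift, supply is Qs = 478.4 + 0.1P.
New equilibrium: 88.2 = 0.7P, so P = 126 and Q = 491.
ΔQ = 491 - 431 = 60.

ΔQ = 60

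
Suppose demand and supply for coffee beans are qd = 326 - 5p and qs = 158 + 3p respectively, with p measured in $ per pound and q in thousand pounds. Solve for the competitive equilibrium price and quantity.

p* = 21, q* = 221

Set qd = qs: 326 - 5p = 158 + 3p, so 168 = 8p and p* = 21.
From the demand curve, q* = 326 - 5(21) = 221.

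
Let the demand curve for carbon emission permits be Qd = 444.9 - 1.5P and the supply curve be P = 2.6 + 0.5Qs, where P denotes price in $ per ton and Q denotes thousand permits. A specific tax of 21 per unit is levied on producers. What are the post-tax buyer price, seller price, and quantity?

In direct form, Qs = -5.2 + 2P.
With a tax of 21 on producers, they supply based on the net price P_s = P_b - 21, so Qs = -47.2 + 2P_b.
Market clearing requires 444.9 - 1.5P_b = -47.2 + 2P_b; hence 492.1 = 3.5P_b and P_b = 140.6.
So P_s = 119.6 and the quantity traded is Q = 444.9 - 1.5(140.6) = 234.

P_b = 140.6, P_s = 119.6, Q = 234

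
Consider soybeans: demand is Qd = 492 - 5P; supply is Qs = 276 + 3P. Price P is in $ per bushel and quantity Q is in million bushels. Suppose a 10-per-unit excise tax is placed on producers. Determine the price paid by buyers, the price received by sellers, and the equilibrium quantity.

Producers keep P_s = P_b - 10 per unit, so supply in terms of the buyer price is Qs = 246 + 3P_b.
Equate demand and the shifted supply: 492 - 5P_b = 246 + 3P_b, giving 8P_b = 246, so P_b = 30.75.
So P_s = 20.75 and the quantity traded is Q = 492 - 5(30.75) = 338.25.

P_b = 30.75, P_s = 20.75, Q = 338.25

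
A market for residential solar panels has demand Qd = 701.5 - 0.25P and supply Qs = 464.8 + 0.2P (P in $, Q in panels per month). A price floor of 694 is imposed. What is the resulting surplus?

Surplus = 75.6

With P fixed at 694, quantity demanded is 528 and quantity supplied is 603.6.
Surplus = Qs - Qd = 603.6 - 528 = 75.6.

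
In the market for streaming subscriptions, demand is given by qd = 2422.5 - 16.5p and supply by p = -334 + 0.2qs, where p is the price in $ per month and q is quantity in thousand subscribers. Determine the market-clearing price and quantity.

p* = 35, q* = 1845

Inverting to quantity form: qs = 1670 + 5p.
The market clears where 2422.5 - 16.5p = 1670 + 5p. Rearranging, 21.5p = 752.5, hence p* = 35.
From the demand curve, q* = 2422.5 - 16.5(35) = 1845.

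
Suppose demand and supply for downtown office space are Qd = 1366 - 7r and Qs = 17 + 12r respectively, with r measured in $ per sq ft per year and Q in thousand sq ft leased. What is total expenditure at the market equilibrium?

Total expenditure = 61699

At equilibrium Qd = Qs, so 1366 - 7r = 17 + 12r; collecting terms, 1349 = 19r and r* = 71.
From the demand curve, Q* = 1366 - 7(71) = 869.
Total expenditure = r* × Q* = 71 × 869 = 61699.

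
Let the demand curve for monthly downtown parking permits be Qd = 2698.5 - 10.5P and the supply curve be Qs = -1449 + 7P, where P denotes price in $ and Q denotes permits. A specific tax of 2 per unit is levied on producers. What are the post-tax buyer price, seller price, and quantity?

The tax drives a wedge P_b - P_s = 2. Substituting P_s = P_b - 2 into supply: Qs = -1463 + 7P_b.
Market clearing requires 2698.5 - 10.5P_b = -1463 + 7P_b; hence 4161.5 = 17.5P_b and P_b = 237.8.
Then P_s = 237.8 - 2 = 235.8 and Q = 2698.5 - 10.5(237.8) = 201.6.

P_b = 237.8, P_s = 235.8, Q = 201.6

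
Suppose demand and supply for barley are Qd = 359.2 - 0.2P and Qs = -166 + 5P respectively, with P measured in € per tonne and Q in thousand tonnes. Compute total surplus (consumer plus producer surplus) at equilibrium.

Equating demand and supply, 359.2 - 0.2P = -166 + 5P gives 5.2P = 525.2, so P* = 101.
Then Q* = 359.2 - 0.2(101) = 339.
Demand choke price = 1796; supply choke price = 33.2. CS = ½(1796 - 101)(339) = 287302.5; PS = ½(101 - 33.2)(339) = 11492.1. Total surplus = 298794.6.

Total surplus = 298794.6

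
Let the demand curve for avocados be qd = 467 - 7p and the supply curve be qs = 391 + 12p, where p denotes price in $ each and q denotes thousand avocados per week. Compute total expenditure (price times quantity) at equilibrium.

Set qd = qs: 467 - 7p = 391 + 12p, so 76 = 19p and p* = 4.
Then q* = 467 - 7(4) = 439.
Total expenditure = p* × q* = 4 × 439 = 1756.

Total expenditure = 1756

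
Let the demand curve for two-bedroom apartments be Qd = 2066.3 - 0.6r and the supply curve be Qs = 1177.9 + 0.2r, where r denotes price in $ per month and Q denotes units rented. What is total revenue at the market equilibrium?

Total revenue = 1554700

At equilibrium Qd = Qs, so 2066.3 - 0.6r = 1177.9 + 0.2r; collecting terms, 888.4 = 0.8r and r* = 1110.5.
Then Q* = 2066.3 - 0.6(1110.5) = 1400.
Total revenue = r* × Q* = 1110.5 × 1400 = 1554700.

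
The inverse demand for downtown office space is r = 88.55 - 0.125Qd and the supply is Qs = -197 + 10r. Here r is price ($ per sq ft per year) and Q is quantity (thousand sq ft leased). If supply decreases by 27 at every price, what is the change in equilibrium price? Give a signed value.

Δr = 1.5

Inverting to quantity form: Qd = 708.4 - 8r.
At equilibrium Qd = Qs, so 708.4 - 8r = -197 + 10r; collecting terms, 905.4 = 18r and r* = 50.3.
Plugging r* into demand: Q* = 708.4 - 8(50.3) = 306.
After the shift, supply is Qs = -224 + 10r.
New equilibrium: 932.4 = 18r, so r = 51.8 and Q = 294.
Δr = 51.8 - 50.3 = 1.5.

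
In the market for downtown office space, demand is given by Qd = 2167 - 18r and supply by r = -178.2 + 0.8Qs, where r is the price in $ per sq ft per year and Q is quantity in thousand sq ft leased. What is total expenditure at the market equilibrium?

Total expenditure = 35249

Solving each curve for Q: Qs = 222.75 + 1.25r.
The market clears where 2167 - 18r = 222.75 + 1.25r. Rearranging, 19.25r = 1944.25, hence r* = 101.
Substitute back: Q* = 2167 - 18(101) = 349.
Total expenditure = r* × Q* = 101 × 349 = 35249.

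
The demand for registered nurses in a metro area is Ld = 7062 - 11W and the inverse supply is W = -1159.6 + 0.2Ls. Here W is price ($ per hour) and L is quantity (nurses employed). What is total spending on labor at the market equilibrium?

Total spending on labor = 489247

Solving each curve for L: Ls = 5798 + 5W.
Set Ld = Ls: 7062 - 11W = 5798 + 5W, so 1264 = 16W and W* = 79.
Then L* = 7062 - 11(79) = 6193.
Total spending on labor = W* × L* = 79 × 6193 = 489247.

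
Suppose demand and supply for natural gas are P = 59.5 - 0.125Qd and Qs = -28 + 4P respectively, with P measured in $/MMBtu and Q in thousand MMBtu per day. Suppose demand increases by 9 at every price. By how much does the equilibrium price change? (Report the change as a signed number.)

ΔP = 0.75

Inverting to quantity form: Qd = 476 - 8P.
Equating demand and supply, 476 - 8P = -28 + 4P gives 12P = 504, so P* = 42.
Plugging P* into demand: Q* = 476 - 8(42) = 140.
After the shift, demand is Qd = 485 - 8P.
New equilibrium: 513 = 12P, so P = 42.75 and Q = 143.
ΔP = 42.75 - 42 = 0.75.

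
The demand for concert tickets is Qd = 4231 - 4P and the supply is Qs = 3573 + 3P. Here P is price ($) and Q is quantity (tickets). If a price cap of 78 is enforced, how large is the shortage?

Shortage = 112

With P fixed at 78, quantity demanded is 3919 and quantity supplied is 3807.
Shortage = Qd - Qs = 3919 - 3807 = 112.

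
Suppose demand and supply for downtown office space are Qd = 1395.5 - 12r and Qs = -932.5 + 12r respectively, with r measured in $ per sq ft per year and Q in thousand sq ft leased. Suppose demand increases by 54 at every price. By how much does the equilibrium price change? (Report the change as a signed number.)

Δr = 2.25

At equilibrium Qd = Qs, so 1395.5 - 12r = -932.5 + 12r; collecting terms, 2328 = 24r and r* = 97.
Substitute back: Q* = 1395.5 - 12(97) = 231.5.
After the shift, demand is Qd = 1449.5 - 12r.
Re-solving, 24r = 2382 gives r = 99.25 and Q = 258.5.
Δr = 99.25 - 97 = 2.25.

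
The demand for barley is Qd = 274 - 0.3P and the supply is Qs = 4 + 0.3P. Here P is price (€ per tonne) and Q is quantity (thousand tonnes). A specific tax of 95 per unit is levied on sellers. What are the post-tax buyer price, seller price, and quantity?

P_b = 497.5, P_s = 402.5, Q = 124.75

With a tax of 95 on sellers, they supply based on the net price P_s = P_b - 95, so Qs = -24.5 + 0.3P_b.
Set Qd = Qs: 274 - 0.3P_b = -24.5 + 0.3P_b, so 298.5 = 0.6P_b and P_b = 497.5.
Then P_s = 497.5 - 95 = 402.5 and Q = 274 - 0.3(497.5) = 124.75.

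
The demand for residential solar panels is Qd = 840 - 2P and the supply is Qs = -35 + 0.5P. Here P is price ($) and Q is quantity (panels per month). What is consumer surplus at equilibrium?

Consumer surplus = 4900

The market clears where 840 - 2P = -35 + 0.5P. Rearranging, 2.5P = 875, hence P* = 350.
Plugging P* into demand: Q* = 840 - 2(350) = 140.
Demand choke price (Qd = 0): P = 840/2 = 420. Consumer surplus = ½ × (420 - 350) × 140 = 4900.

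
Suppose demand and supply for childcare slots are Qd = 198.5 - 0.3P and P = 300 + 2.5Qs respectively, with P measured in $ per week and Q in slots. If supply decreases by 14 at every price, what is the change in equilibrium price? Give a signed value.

Solving each curve for Q: Qs = -120 + 0.4P.
At equilibrium Qd = Qs, so 198.5 - 0.3P = -120 + 0.4P; collecting terms, 318.5 = 0.7P and P* = 455.
Plugging P* into demand: Q* = 198.5 - 0.3(455) = 62.
After the shift, supply is Qs = -134 + 0.4P.
The new intersection has 332.5 = 0.7P, i.e. P = 475, Q = 56.
ΔP = 475 - 455 = 20.

ΔP = 20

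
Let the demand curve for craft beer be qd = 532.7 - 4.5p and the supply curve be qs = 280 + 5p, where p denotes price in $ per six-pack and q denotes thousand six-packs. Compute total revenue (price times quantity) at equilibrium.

Set qd = qs: 532.7 - 4.5p = 280 + 5p, so 252.7 = 9.5p and p* = 26.6.
Plugging p* into demand: q* = 532.7 - 4.5(26.6) = 413.
Total revenue = p* × q* = 26.6 × 413 = 10985.8.

Total revenue = 10985.8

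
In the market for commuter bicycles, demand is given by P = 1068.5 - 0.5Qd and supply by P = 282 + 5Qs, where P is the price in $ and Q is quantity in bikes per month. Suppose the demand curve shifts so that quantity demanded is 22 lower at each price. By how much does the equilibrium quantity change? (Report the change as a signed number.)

Inverting to quantity form: Qd = 2137 - 2P and Qs = -56.4 + 0.2P.
At equilibrium Qd = Qs, so 2137 - 2P = -56.4 + 0.2P; collecting terms, 2193.4 = 2.2P and P* = 997.
Plugging P* into demand: Q* = 2137 - 2(997) = 143.
After the shift, demand is Qd = 2115 - 2P.
New equilibrium: 2171.4 = 2.2P, so P = 987 and Q = 141.
ΔQ = 141 - 143 = -2.

ΔQ = -2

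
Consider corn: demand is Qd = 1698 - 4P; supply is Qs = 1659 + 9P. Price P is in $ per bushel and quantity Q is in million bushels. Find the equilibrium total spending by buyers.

Total spending by buyers = 5058

Set Qd = Qs: 1698 - 4P = 1659 + 9P, so 39 = 13P and P* = 3.
Then Q* = 1698 - 4(3) = 1686.
Total spending by buyers = P* × Q* = 3 × 1686 = 5058.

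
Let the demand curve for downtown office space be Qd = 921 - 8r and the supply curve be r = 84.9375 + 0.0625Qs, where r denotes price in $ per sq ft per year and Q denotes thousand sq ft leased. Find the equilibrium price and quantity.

r* = 95, Q* = 161

Solving each curve for Q: Qs = -1359 + 16r.
Set Qd = Qs: 921 - 8r = -1359 + 16r, so 2280 = 24r and r* = 95.
Then Q* = 921 - 8(95) = 161.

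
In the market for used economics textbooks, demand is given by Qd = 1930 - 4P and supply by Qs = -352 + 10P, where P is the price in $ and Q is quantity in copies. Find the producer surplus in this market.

Producer surplus = 81664.2

Set Qd = Qs: 1930 - 4P = -352 + 10P, so 2282 = 14P and P* = 163.
From the demand curve, Q* = 1930 - 4(163) = 1278.
Supply choke price (Qs = 0): P = 35.2. Producer surplus = ½ × (163 - 35.2) × 1278 = 81664.2.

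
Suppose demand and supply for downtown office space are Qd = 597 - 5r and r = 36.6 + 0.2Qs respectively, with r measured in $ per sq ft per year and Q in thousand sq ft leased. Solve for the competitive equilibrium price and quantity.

Solving each curve for Q: Qs = -183 + 5r.
Equating demand and supply, 597 - 5r = -183 + 5r gives 10r = 780, so r* = 78.
Plugging r* into demand: Q* = 597 - 5(78) = 207.

r* = 78, Q* = 207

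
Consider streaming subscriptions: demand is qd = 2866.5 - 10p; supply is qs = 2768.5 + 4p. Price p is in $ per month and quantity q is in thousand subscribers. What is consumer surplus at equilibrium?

Consumer surplus = 391020.6125

Equating demand and supply, 2866.5 - 10p = 2768.5 + 4p gives 14p = 98, so p* = 7.
Plugging p* into demand: q* = 2866.5 - 10(7) = 2796.5.
Demand choke price (qd = 0): p = 2866.5/10 = 286.65. Consumer surplus = ½ × (286.65 - 7) × 2796.5 = 391020.6125.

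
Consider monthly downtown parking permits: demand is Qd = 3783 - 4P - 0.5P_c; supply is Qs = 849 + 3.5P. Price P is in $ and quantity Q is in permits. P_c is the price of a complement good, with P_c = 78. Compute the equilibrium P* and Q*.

P* = 386, Q* = 2200

With P_c = 78, demand is Qd = 3744 - 4P.
At equilibrium Qd = Qs, so 3744 - 4P = 849 + 3.5P; collecting terms, 2895 = 7.5P and P* = 386.
Substitute back: Q* = 3744 - 4(386) = 2200.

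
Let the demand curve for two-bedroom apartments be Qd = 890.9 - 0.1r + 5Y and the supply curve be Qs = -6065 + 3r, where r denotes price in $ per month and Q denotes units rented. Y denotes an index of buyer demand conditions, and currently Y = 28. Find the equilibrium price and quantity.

With Y = 28, demand is Qd = 1030.9 - 0.1r.
Set Qd = Qs: 1030.9 - 0.1r = -6065 + 3r, so 7095.9 = 3.1r and r* = 2289.
Plugging r* into demand: Q* = 1030.9 - 0.1(2289) = 802.

r* = 2289, Q* = 802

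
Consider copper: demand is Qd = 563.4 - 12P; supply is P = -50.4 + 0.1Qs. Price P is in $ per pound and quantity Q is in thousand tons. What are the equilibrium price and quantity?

P* = 2.7, Q* = 531

Rewriting in direct form: Qs = 504 + 10P.
The market clears where 563.4 - 12P = 504 + 10P. Rearranging, 22P = 59.4, hence P* = 2.7.
Plugging P* into demand: Q* = 563.4 - 12(2.7) = 531.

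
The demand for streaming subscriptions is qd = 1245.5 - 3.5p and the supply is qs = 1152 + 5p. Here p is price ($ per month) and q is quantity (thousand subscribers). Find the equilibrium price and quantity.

p* = 11, q* = 1207

Equating demand and supply, 1245.5 - 3.5p = 1152 + 5p gives 8.5p = 93.5, so p* = 11.
Substitute back: q* = 1245.5 - 3.5(11) = 1207.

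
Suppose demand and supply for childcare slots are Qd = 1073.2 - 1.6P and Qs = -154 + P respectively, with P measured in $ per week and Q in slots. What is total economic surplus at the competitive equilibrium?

Total surplus = 82163.25

Equating demand and supply, 1073.2 - 1.6P = -154 + P gives 2.6P = 1227.2, so P* = 472.
From the demand curve, Q* = 1073.2 - 1.6(472) = 318.
Demand choke price = 670.75; supply choke price = 154. CS = ½(670.75 - 472)(318) = 31601.25; PS = ½(472 - 154)(318) = 50562. Total surplus = 82163.25.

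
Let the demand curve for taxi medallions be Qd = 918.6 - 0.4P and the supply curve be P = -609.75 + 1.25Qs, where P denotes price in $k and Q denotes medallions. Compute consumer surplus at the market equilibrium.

Rewriting in direct form: Qs = 487.8 + 0.8P.
At equilibrium Qd = Qs, so 918.6 - 0.4P = 487.8 + 0.8P; collecting terms, 430.8 = 1.2P and P* = 359.
Substitute back: Q* = 918.6 - 0.4(359) = 775.
Demand choke price (Qd = 0): P = 918.6/0.4 = 2296.5. Consumer surplus = ½ × (2296.5 - 359) × 775 = 750781.25.

Consumer surplus = 750781.25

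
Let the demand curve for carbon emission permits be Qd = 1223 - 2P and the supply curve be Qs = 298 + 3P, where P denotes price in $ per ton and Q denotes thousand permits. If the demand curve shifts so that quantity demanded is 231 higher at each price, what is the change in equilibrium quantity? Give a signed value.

ΔQ = 138.6

The market clears where 1223 - 2P = 298 + 3P. Rearranging, 5P = 925, hence P* = 185.
Plugging P* into demand: Q* = 1223 - 2(185) = 853.
After the shift, demand is Qd = 1454 - 2P.
Re-solving, 5P = 1156 gives P = 231.2 and Q = 991.6.
ΔQ = 991.6 - 853 = 138.6.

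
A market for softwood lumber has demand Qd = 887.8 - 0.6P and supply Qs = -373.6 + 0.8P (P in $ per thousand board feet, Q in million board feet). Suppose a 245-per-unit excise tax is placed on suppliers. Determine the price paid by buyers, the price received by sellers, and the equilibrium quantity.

P_b = 1041, P_s = 796, Q = 263.2

With a tax of 245 on suppliers, they supply based on the net price P_s = P_b - 245, so Qs = -569.6 + 0.8P_b.
Equate demand and the shifted supply: 887.8 - 0.6P_b = -569.6 + 0.8P_b, giving 1.4P_b = 1457.4, so P_b = 1041.
So P_s = 796 and the quantity traded is Q = 887.8 - 0.6(1041) = 263.2.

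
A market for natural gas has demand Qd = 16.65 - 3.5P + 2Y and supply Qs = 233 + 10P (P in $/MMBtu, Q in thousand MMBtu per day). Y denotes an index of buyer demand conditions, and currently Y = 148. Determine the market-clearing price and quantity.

With Y = 148, demand is Qd = 312.65 - 3.5P.
The market clears where 312.65 - 3.5P = 233 + 10P. Rearranging, 13.5P = 79.65, hence P* = 5.9.
Then Q* = 312.65 - 3.5(5.9) = 292.

P* = 5.9, Q* = 292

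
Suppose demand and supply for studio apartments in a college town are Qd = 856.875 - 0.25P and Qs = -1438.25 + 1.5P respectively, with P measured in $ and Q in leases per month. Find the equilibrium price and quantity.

P* = 1311.5, Q* = 529

Equating demand and supply, 856.875 - 0.25P = -1438.25 + 1.5P gives 1.75P = 2295.125, so P* = 1311.5.
From the demand curve, Q* = 856.875 - 0.25(1311.5) = 529.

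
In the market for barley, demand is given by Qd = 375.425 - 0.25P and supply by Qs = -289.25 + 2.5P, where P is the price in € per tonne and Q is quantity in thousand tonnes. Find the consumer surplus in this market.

Equating demand and supply, 375.425 - 0.25P = -289.25 + 2.5P gives 2.75P = 664.675, so P* = 241.7.
Plugging P* into demand: Q* = 375.425 - 0.25(241.7) = 315.
Demand choke price (Qd = 0): P = 375.425/0.25 = 1501.7. Consumer surplus = ½ × (1501.7 - 241.7) × 315 = 198450.

Consumer surplus = 198450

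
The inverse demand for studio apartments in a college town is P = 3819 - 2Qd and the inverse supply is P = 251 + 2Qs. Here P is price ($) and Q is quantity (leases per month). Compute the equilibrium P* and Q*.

P* = 2035, Q* = 892

Inverting to quantity form: Qd = 1909.5 - 0.5P and Qs = -125.5 + 0.5P.
The market clears where 1909.5 - 0.5P = -125.5 + 0.5P. Rearranging, P = 2035, hence P* = 2035.
Then Q* = 1909.5 - 0.5(2035) = 892.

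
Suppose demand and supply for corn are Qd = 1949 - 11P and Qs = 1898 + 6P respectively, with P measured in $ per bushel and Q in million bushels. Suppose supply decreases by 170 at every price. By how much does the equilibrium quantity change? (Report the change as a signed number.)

Set Qd = Qs: 1949 - 11P = 1898 + 6P, so 51 = 17P and P* = 3.
Substitute back: Q* = 1949 - 11(3) = 1916.
After the shift, supply is Qs = 1728 + 6P.
New equilibrium: 221 = 17P, so P = 13 and Q = 1806.
ΔQ = 1806 - 1916 = -110.

ΔQ = -110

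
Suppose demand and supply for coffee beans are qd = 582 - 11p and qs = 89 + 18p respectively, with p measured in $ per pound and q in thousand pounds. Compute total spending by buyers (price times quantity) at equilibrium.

Total spending by buyers = 6715

Set qd = qs: 582 - 11p = 89 + 18p, so 493 = 29p and p* = 17.
Substitute back: q* = 582 - 11(17) = 395.
Total spending by buyers = p* × q* = 17 × 395 = 6715.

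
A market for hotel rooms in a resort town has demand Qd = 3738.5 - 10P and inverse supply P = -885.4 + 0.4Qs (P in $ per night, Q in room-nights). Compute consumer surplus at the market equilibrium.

In direct form, Qs = 2213.5 + 2.5P.
Set Qd = Qs: 3738.5 - 10P = 2213.5 + 2.5P, so 1525 = 12.5P and P* = 122.
Plugging P* into demand: Q* = 3738.5 - 10(122) = 2518.5.
Demand choke price (Qd = 0): P = 3738.5/10 = 373.85. Consumer surplus = ½ × (373.85 - 122) × 2518.5 = 317142.1125.

Consumer surplus = 317142.1125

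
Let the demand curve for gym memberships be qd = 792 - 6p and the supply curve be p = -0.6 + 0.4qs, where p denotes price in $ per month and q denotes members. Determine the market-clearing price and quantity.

p* = 93, q* = 234

In direct form, qs = 1.5 + 2.5p.
Set qd = qs: 792 - 6p = 1.5 + 2.5p, so 790.5 = 8.5p and p* = 93.
From the demand curve, q* = 792 - 6(93) = 234.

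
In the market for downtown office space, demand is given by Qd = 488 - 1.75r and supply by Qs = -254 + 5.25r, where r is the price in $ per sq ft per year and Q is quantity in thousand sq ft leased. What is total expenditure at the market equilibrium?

Total expenditure = 32065

Equating demand and supply, 488 - 1.75r = -254 + 5.25r gives 7r = 742, so r* = 106.
Plugging r* into demand: Q* = 488 - 1.75(106) = 302.5.
Total expenditure = r* × Q* = 106 × 302.5 = 32065.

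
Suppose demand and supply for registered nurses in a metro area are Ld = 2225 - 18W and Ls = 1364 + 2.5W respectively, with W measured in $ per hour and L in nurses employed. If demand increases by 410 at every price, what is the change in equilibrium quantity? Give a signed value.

ΔL = 50

Equating demand and supply, 2225 - 18W = 1364 + 2.5W gives 20.5W = 861, so W* = 42.
Plugging W* into demand: L* = 2225 - 18(42) = 1469.
After the shift, demand is Ld = 2635 - 18W.
New equilibrium: 1271 = 20.5W, so W = 62 and L = 1519.
ΔL = 1519 - 1469 = 50.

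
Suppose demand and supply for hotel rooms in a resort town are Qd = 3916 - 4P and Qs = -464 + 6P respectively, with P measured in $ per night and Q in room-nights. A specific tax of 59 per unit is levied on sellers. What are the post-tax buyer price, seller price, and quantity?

P_b = 473.4, P_s = 414.4, Q = 2022.4

Sellers keep P_s = P_b - 59 per unit, so supply in terms of the buyer price is Qs = -818 + 6P_b.
Market clearing requires 3916 - 4P_b = -818 + 6P_b; hence 4734 = 10P_b and P_b = 473.4.
Then P_s = 473.4 - 59 = 414.4 and Q = 3916 - 4(473.4) = 2022.4.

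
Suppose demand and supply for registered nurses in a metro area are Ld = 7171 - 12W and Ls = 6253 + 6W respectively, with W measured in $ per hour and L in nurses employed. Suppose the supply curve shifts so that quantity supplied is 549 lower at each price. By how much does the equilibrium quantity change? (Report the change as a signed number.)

ΔL = -366

At equilibrium Ld = Ls, so 7171 - 12W = 6253 + 6W; collecting terms, 918 = 18W and W* = 51.
Substitute back: L* = 7171 - 12(51) = 6559.
After the shift, supply is Ls = 5704 + 6W.
The new intersection has 1467 = 18W, i.e. W = 81.5, L = 6193.
ΔL = 6193 - 6559 = -366.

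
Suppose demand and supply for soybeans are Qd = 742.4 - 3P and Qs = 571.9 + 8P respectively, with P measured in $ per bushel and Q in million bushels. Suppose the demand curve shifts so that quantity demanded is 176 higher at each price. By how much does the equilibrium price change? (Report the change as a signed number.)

ΔP = 16

At equilibrium Qd = Qs, so 742.4 - 3P = 571.9 + 8P; collecting terms, 170.5 = 11P and P* = 15.5.
From the demand curve, Q* = 742.4 - 3(15.5) = 695.9.
After the shift, demand is Qd = 918.4 - 3P.
New equilibrium: 346.5 = 11P, so P = 31.5 and Q = 823.9.
ΔP = 31.5 - 15.5 = 16.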